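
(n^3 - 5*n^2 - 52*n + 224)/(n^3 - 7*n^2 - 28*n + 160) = (n + 7)/(n + 5)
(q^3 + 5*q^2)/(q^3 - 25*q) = q/(q - 5)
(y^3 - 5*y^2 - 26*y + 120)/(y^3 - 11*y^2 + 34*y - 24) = (y + 5)/(y - 1)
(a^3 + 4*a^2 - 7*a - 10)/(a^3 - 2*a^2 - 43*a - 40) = (a - 2)/(a - 8)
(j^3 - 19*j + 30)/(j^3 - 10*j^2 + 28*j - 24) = (j^2 + 2*j - 15)/(j^2 - 8*j + 12)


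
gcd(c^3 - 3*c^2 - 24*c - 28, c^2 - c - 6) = c + 2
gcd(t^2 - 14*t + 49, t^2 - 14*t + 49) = t^2 - 14*t + 49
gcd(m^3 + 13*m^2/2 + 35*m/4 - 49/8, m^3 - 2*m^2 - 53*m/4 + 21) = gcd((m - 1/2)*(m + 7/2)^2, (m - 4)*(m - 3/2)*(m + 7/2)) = m + 7/2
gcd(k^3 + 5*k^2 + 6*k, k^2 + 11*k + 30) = 1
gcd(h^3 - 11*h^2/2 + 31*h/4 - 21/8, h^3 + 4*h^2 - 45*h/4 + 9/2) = h^2 - 2*h + 3/4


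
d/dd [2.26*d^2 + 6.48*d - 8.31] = 4.52*d + 6.48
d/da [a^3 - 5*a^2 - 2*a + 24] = 3*a^2 - 10*a - 2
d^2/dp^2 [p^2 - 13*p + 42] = 2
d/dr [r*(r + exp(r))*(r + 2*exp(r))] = 3*r^2*exp(r) + 3*r^2 + 4*r*exp(2*r) + 6*r*exp(r) + 2*exp(2*r)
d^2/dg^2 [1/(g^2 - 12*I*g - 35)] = 2*(g^2 - 12*I*g - 4*(g - 6*I)^2 - 35)/(-g^2 + 12*I*g + 35)^3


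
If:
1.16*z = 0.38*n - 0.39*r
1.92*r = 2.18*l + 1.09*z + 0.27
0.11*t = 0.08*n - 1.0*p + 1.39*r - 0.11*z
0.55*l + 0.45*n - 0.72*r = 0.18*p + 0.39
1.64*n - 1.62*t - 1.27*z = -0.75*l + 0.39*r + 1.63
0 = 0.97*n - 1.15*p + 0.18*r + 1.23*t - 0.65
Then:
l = -0.57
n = 1.02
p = -0.28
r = -0.27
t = -0.50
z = 0.43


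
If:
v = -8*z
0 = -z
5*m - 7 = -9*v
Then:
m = 7/5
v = 0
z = 0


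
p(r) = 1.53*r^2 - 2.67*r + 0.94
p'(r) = 3.06*r - 2.67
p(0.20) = 0.47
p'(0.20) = -2.06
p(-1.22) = 6.47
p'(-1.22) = -6.40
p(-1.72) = 10.06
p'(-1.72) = -7.93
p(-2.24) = 14.60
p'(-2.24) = -9.52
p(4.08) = 15.52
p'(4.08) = 9.81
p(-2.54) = 17.59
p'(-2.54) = -10.44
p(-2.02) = 12.58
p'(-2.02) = -8.85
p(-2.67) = 18.98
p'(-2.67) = -10.84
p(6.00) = 40.00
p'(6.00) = 15.69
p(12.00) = 189.22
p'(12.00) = 34.05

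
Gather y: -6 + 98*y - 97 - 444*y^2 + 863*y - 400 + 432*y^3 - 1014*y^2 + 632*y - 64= 432*y^3 - 1458*y^2 + 1593*y - 567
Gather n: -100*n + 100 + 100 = 200 - 100*n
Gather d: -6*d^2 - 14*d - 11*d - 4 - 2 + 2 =-6*d^2 - 25*d - 4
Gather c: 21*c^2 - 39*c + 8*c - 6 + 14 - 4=21*c^2 - 31*c + 4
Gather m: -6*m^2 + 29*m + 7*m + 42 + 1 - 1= -6*m^2 + 36*m + 42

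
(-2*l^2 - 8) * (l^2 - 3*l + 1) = -2*l^4 + 6*l^3 - 10*l^2 + 24*l - 8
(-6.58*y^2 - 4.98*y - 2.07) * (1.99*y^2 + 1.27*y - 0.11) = -13.0942*y^4 - 18.2668*y^3 - 9.7201*y^2 - 2.0811*y + 0.2277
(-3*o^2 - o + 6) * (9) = -27*o^2 - 9*o + 54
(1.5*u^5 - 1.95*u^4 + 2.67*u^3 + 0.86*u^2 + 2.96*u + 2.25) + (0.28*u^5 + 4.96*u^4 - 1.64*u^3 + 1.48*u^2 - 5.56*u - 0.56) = 1.78*u^5 + 3.01*u^4 + 1.03*u^3 + 2.34*u^2 - 2.6*u + 1.69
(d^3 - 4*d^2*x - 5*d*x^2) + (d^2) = d^3 - 4*d^2*x + d^2 - 5*d*x^2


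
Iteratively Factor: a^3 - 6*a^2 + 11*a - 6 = (a - 1)*(a^2 - 5*a + 6) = (a - 2)*(a - 1)*(a - 3)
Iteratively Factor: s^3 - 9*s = (s + 3)*(s^2 - 3*s) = (s - 3)*(s + 3)*(s)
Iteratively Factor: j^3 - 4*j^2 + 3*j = (j - 1)*(j^2 - 3*j) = j*(j - 1)*(j - 3)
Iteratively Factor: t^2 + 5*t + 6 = (t + 2)*(t + 3)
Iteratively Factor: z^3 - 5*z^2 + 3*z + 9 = (z + 1)*(z^2 - 6*z + 9) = (z - 3)*(z + 1)*(z - 3)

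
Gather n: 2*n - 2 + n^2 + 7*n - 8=n^2 + 9*n - 10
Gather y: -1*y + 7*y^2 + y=7*y^2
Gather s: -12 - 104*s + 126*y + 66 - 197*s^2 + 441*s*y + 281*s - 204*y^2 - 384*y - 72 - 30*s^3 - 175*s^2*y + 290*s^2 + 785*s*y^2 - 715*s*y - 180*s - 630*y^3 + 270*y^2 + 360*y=-30*s^3 + s^2*(93 - 175*y) + s*(785*y^2 - 274*y - 3) - 630*y^3 + 66*y^2 + 102*y - 18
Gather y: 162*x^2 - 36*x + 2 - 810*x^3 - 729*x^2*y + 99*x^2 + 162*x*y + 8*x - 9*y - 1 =-810*x^3 + 261*x^2 - 28*x + y*(-729*x^2 + 162*x - 9) + 1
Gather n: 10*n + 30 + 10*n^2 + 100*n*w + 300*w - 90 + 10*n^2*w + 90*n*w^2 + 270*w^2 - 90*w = n^2*(10*w + 10) + n*(90*w^2 + 100*w + 10) + 270*w^2 + 210*w - 60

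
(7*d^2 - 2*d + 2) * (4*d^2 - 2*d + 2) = 28*d^4 - 22*d^3 + 26*d^2 - 8*d + 4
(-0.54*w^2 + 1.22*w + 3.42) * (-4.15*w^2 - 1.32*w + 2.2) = 2.241*w^4 - 4.3502*w^3 - 16.9914*w^2 - 1.8304*w + 7.524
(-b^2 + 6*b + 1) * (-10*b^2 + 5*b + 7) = 10*b^4 - 65*b^3 + 13*b^2 + 47*b + 7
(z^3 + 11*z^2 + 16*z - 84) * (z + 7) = z^4 + 18*z^3 + 93*z^2 + 28*z - 588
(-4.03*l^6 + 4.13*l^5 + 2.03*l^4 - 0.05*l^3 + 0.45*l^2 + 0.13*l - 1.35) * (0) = 0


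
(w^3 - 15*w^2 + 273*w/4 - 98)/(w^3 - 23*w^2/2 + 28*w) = (w - 7/2)/w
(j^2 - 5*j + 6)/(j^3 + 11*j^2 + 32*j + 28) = (j^2 - 5*j + 6)/(j^3 + 11*j^2 + 32*j + 28)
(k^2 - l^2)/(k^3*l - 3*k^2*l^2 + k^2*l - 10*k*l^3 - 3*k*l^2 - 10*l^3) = (-k^2 + l^2)/(l*(-k^3 + 3*k^2*l - k^2 + 10*k*l^2 + 3*k*l + 10*l^2))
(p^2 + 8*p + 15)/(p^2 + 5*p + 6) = (p + 5)/(p + 2)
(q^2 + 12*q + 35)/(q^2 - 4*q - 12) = (q^2 + 12*q + 35)/(q^2 - 4*q - 12)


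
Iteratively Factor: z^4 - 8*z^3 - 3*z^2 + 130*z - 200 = (z - 2)*(z^3 - 6*z^2 - 15*z + 100) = (z - 5)*(z - 2)*(z^2 - z - 20) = (z - 5)*(z - 2)*(z + 4)*(z - 5)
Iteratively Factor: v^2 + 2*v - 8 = (v - 2)*(v + 4)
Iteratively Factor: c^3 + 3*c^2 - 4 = (c + 2)*(c^2 + c - 2) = (c + 2)^2*(c - 1)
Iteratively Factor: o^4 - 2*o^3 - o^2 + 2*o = (o + 1)*(o^3 - 3*o^2 + 2*o) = (o - 2)*(o + 1)*(o^2 - o) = o*(o - 2)*(o + 1)*(o - 1)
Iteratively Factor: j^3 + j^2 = (j)*(j^2 + j) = j*(j + 1)*(j)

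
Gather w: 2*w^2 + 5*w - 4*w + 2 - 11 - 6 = 2*w^2 + w - 15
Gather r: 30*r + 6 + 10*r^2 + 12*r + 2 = 10*r^2 + 42*r + 8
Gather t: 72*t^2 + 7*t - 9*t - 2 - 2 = 72*t^2 - 2*t - 4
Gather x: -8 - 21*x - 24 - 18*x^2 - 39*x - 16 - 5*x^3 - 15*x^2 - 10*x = -5*x^3 - 33*x^2 - 70*x - 48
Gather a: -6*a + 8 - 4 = 4 - 6*a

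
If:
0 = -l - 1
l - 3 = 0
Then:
No Solution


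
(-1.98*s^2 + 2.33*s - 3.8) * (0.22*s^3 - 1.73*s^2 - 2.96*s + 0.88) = -0.4356*s^5 + 3.938*s^4 + 0.9939*s^3 - 2.0652*s^2 + 13.2984*s - 3.344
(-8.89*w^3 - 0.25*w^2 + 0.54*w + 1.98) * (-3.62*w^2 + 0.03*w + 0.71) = 32.1818*w^5 + 0.6383*w^4 - 8.2742*w^3 - 7.3289*w^2 + 0.4428*w + 1.4058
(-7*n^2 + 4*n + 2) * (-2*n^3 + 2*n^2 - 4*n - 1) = 14*n^5 - 22*n^4 + 32*n^3 - 5*n^2 - 12*n - 2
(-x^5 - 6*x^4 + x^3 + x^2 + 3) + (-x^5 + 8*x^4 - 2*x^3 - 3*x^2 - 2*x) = -2*x^5 + 2*x^4 - x^3 - 2*x^2 - 2*x + 3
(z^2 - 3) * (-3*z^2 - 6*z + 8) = -3*z^4 - 6*z^3 + 17*z^2 + 18*z - 24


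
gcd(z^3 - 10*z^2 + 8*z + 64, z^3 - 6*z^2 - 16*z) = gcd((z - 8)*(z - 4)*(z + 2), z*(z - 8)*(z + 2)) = z^2 - 6*z - 16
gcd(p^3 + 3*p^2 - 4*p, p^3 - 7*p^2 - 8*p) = p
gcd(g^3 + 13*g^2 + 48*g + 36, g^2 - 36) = g + 6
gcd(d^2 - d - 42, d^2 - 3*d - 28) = d - 7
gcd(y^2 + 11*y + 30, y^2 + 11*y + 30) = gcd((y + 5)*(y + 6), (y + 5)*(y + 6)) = y^2 + 11*y + 30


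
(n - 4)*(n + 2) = n^2 - 2*n - 8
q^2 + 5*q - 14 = (q - 2)*(q + 7)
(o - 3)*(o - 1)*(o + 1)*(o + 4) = o^4 + o^3 - 13*o^2 - o + 12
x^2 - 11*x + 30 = (x - 6)*(x - 5)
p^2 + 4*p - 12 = (p - 2)*(p + 6)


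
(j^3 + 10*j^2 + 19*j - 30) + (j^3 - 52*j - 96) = 2*j^3 + 10*j^2 - 33*j - 126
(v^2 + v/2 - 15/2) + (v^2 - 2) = 2*v^2 + v/2 - 19/2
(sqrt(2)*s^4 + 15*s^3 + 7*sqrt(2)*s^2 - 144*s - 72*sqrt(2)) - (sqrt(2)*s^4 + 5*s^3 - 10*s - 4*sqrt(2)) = 10*s^3 + 7*sqrt(2)*s^2 - 134*s - 68*sqrt(2)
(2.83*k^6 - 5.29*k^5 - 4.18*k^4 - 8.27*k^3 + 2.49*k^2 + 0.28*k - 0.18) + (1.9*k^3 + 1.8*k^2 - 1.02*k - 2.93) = 2.83*k^6 - 5.29*k^5 - 4.18*k^4 - 6.37*k^3 + 4.29*k^2 - 0.74*k - 3.11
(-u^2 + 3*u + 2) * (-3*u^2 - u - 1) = 3*u^4 - 8*u^3 - 8*u^2 - 5*u - 2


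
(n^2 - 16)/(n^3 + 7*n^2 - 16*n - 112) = 1/(n + 7)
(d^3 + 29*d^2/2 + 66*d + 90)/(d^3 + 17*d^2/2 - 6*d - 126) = (2*d + 5)/(2*d - 7)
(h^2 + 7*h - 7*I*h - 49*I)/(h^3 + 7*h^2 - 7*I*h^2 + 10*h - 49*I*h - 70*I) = (h + 7)/(h^2 + 7*h + 10)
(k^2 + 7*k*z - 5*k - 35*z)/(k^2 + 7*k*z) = (k - 5)/k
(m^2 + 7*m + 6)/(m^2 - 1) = (m + 6)/(m - 1)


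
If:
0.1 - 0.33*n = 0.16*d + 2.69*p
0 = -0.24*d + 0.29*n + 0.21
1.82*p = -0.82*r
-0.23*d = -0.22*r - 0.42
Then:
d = 2.37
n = 1.24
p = -0.26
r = 0.57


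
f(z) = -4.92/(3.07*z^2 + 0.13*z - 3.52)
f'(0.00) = 0.05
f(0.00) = 1.40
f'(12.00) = 0.00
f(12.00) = -0.01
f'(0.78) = 10.06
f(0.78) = 3.17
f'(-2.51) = -0.31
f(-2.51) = -0.32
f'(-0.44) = -1.42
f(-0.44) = 1.65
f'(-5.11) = -0.03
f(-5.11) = -0.06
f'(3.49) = 0.09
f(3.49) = -0.14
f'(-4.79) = -0.03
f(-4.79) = -0.07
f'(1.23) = 22.91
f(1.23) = -3.83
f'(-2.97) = -0.17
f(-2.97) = -0.21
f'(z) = -4.92*(-6.14*z - 0.13)/(3.07*z^2 + 0.13*z - 3.52)^2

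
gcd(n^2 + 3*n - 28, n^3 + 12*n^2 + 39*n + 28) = n + 7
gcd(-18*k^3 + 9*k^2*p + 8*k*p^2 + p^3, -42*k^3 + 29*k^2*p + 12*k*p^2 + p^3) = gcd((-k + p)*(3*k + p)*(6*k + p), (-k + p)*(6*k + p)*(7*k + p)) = -6*k^2 + 5*k*p + p^2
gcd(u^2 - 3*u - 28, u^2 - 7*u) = u - 7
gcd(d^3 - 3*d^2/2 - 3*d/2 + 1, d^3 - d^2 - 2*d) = d^2 - d - 2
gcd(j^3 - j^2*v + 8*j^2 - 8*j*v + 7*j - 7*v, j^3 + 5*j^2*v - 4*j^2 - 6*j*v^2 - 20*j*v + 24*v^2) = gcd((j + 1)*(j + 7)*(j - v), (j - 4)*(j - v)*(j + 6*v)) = -j + v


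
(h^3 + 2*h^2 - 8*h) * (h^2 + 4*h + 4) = h^5 + 6*h^4 + 4*h^3 - 24*h^2 - 32*h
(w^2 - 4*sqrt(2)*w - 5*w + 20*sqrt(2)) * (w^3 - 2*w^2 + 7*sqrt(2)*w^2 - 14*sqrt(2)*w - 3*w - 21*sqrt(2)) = w^5 - 7*w^4 + 3*sqrt(2)*w^4 - 49*w^3 - 21*sqrt(2)*w^3 + 21*sqrt(2)*w^2 + 407*w^2 - 392*w + 45*sqrt(2)*w - 840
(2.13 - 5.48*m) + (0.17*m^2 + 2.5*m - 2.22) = 0.17*m^2 - 2.98*m - 0.0900000000000003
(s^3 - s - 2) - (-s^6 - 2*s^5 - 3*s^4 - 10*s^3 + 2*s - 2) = s^6 + 2*s^5 + 3*s^4 + 11*s^3 - 3*s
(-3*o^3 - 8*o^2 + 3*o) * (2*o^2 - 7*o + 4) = -6*o^5 + 5*o^4 + 50*o^3 - 53*o^2 + 12*o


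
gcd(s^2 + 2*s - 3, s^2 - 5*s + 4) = s - 1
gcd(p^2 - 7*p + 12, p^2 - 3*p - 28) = 1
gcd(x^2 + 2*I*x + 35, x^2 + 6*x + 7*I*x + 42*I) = x + 7*I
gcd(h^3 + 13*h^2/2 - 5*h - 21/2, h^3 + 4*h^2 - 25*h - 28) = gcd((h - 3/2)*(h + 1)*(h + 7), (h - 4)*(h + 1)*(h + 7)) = h^2 + 8*h + 7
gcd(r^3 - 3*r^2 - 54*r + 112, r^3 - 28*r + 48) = r - 2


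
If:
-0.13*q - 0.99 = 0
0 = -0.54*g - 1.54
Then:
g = -2.85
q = -7.62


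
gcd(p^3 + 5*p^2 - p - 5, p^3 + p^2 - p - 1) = p^2 - 1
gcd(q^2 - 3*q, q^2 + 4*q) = q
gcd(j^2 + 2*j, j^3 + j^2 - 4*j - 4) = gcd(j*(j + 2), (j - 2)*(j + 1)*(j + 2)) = j + 2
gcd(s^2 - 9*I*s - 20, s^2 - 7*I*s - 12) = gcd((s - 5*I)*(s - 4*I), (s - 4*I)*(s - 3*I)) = s - 4*I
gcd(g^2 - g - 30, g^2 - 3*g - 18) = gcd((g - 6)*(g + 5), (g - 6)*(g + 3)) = g - 6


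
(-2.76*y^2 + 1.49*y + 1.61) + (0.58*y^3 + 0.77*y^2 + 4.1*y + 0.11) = 0.58*y^3 - 1.99*y^2 + 5.59*y + 1.72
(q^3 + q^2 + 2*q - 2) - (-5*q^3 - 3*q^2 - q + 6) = 6*q^3 + 4*q^2 + 3*q - 8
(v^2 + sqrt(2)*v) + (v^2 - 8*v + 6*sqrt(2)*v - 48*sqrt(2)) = 2*v^2 - 8*v + 7*sqrt(2)*v - 48*sqrt(2)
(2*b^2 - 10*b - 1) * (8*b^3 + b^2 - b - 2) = 16*b^5 - 78*b^4 - 20*b^3 + 5*b^2 + 21*b + 2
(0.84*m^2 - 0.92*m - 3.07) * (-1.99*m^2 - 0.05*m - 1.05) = -1.6716*m^4 + 1.7888*m^3 + 5.2733*m^2 + 1.1195*m + 3.2235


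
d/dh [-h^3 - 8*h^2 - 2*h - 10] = -3*h^2 - 16*h - 2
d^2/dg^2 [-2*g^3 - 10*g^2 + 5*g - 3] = -12*g - 20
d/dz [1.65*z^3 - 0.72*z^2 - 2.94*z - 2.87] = 4.95*z^2 - 1.44*z - 2.94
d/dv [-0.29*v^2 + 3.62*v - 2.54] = 3.62 - 0.58*v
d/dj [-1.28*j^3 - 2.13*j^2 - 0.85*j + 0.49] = -3.84*j^2 - 4.26*j - 0.85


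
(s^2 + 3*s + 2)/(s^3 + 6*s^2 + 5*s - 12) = (s^2 + 3*s + 2)/(s^3 + 6*s^2 + 5*s - 12)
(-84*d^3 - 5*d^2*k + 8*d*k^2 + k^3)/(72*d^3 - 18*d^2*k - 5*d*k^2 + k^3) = (-7*d - k)/(6*d - k)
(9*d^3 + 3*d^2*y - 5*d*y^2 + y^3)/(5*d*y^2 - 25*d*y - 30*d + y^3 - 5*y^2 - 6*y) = (-9*d^3 - 3*d^2*y + 5*d*y^2 - y^3)/(-5*d*y^2 + 25*d*y + 30*d - y^3 + 5*y^2 + 6*y)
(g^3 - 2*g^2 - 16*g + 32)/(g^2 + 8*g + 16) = (g^2 - 6*g + 8)/(g + 4)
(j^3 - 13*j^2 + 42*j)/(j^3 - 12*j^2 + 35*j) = (j - 6)/(j - 5)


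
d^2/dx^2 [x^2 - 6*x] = 2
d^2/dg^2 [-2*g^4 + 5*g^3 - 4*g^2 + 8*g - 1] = -24*g^2 + 30*g - 8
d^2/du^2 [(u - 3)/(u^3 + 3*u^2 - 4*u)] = 2*(3*u^5 - 9*u^4 - 59*u^3 - 45*u^2 + 108*u - 48)/(u^3*(u^6 + 9*u^5 + 15*u^4 - 45*u^3 - 60*u^2 + 144*u - 64))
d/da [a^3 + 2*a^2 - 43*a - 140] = 3*a^2 + 4*a - 43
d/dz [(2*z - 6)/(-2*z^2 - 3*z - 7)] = 4*(z^2 - 6*z - 8)/(4*z^4 + 12*z^3 + 37*z^2 + 42*z + 49)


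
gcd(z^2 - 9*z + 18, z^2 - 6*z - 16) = 1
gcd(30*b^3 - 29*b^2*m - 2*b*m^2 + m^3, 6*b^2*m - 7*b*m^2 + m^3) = 6*b^2 - 7*b*m + m^2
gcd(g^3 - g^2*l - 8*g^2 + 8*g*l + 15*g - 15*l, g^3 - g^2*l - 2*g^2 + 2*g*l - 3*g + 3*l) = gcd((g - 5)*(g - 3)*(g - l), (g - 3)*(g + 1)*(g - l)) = g^2 - g*l - 3*g + 3*l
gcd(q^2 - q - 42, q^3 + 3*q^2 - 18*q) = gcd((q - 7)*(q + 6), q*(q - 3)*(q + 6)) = q + 6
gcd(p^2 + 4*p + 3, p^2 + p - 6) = p + 3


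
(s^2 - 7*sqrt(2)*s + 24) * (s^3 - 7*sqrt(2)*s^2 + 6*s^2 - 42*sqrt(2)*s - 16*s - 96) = s^5 - 14*sqrt(2)*s^4 + 6*s^4 - 84*sqrt(2)*s^3 + 106*s^3 - 56*sqrt(2)*s^2 + 636*s^2 - 336*sqrt(2)*s - 384*s - 2304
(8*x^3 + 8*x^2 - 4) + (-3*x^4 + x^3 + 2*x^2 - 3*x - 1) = -3*x^4 + 9*x^3 + 10*x^2 - 3*x - 5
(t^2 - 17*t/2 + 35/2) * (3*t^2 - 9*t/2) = 3*t^4 - 30*t^3 + 363*t^2/4 - 315*t/4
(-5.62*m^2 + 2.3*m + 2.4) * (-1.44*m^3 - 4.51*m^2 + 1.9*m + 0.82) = 8.0928*m^5 + 22.0342*m^4 - 24.507*m^3 - 11.0624*m^2 + 6.446*m + 1.968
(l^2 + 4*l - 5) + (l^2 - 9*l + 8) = 2*l^2 - 5*l + 3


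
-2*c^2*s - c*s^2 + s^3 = s*(-2*c + s)*(c + s)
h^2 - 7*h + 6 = (h - 6)*(h - 1)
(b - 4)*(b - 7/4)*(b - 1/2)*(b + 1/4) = b^4 - 6*b^3 + 133*b^2/16 - 33*b/32 - 7/8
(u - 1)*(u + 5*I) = u^2 - u + 5*I*u - 5*I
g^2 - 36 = (g - 6)*(g + 6)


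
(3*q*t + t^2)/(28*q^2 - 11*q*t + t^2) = t*(3*q + t)/(28*q^2 - 11*q*t + t^2)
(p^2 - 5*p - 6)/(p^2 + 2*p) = (p^2 - 5*p - 6)/(p*(p + 2))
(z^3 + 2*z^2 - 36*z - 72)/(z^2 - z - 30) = (z^2 + 8*z + 12)/(z + 5)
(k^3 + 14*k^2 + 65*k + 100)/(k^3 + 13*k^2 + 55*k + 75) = (k + 4)/(k + 3)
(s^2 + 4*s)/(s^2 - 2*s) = (s + 4)/(s - 2)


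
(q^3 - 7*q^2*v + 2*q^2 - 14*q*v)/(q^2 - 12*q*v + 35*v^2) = q*(q + 2)/(q - 5*v)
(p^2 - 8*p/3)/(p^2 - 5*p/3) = (3*p - 8)/(3*p - 5)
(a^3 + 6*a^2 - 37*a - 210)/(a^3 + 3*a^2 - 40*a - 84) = (a + 5)/(a + 2)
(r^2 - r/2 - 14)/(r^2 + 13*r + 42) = (r^2 - r/2 - 14)/(r^2 + 13*r + 42)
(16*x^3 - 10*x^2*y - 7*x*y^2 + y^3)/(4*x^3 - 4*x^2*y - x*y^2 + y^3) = (8*x - y)/(2*x - y)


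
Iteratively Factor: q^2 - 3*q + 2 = (q - 2)*(q - 1)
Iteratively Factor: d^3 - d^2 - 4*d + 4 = (d - 1)*(d^2 - 4) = (d - 2)*(d - 1)*(d + 2)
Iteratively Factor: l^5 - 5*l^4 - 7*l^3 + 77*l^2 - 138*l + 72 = (l - 2)*(l^4 - 3*l^3 - 13*l^2 + 51*l - 36) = (l - 3)*(l - 2)*(l^3 - 13*l + 12) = (l - 3)*(l - 2)*(l - 1)*(l^2 + l - 12) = (l - 3)^2*(l - 2)*(l - 1)*(l + 4)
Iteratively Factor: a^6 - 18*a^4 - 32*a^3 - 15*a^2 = (a - 5)*(a^5 + 5*a^4 + 7*a^3 + 3*a^2) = a*(a - 5)*(a^4 + 5*a^3 + 7*a^2 + 3*a) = a*(a - 5)*(a + 1)*(a^3 + 4*a^2 + 3*a) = a*(a - 5)*(a + 1)*(a + 3)*(a^2 + a) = a^2*(a - 5)*(a + 1)*(a + 3)*(a + 1)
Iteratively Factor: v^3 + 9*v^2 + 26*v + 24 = (v + 3)*(v^2 + 6*v + 8) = (v + 3)*(v + 4)*(v + 2)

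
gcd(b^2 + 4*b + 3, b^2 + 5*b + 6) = b + 3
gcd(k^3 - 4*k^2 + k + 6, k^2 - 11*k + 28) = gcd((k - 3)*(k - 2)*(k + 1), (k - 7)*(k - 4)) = 1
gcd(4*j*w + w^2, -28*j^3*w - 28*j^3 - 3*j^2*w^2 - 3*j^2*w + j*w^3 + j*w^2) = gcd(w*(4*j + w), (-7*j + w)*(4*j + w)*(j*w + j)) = 4*j + w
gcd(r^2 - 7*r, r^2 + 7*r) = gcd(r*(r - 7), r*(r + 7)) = r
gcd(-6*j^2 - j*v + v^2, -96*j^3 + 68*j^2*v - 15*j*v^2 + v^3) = -3*j + v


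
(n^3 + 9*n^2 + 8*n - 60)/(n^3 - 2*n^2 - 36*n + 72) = (n + 5)/(n - 6)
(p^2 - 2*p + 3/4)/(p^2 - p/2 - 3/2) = (p - 1/2)/(p + 1)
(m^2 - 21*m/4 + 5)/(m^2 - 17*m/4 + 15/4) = (m - 4)/(m - 3)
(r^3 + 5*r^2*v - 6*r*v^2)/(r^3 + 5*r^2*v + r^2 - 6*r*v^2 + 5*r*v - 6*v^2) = r/(r + 1)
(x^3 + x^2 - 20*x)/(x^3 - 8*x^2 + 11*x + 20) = x*(x + 5)/(x^2 - 4*x - 5)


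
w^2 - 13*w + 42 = (w - 7)*(w - 6)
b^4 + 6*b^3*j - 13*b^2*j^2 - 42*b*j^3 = b*(b - 3*j)*(b + 2*j)*(b + 7*j)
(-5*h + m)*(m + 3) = -5*h*m - 15*h + m^2 + 3*m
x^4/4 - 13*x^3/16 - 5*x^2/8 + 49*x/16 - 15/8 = (x/4 + 1/2)*(x - 3)*(x - 5/4)*(x - 1)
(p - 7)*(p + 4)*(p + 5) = p^3 + 2*p^2 - 43*p - 140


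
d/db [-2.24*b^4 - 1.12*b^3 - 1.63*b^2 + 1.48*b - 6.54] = -8.96*b^3 - 3.36*b^2 - 3.26*b + 1.48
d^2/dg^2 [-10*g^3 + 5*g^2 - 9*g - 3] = 10 - 60*g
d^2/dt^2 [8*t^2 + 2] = 16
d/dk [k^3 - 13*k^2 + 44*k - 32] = 3*k^2 - 26*k + 44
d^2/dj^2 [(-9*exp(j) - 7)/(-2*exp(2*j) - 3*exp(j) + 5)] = (36*exp(4*j) + 58*exp(3*j) + 666*exp(2*j) + 478*exp(j) + 330)*exp(j)/(8*exp(6*j) + 36*exp(5*j) - 6*exp(4*j) - 153*exp(3*j) + 15*exp(2*j) + 225*exp(j) - 125)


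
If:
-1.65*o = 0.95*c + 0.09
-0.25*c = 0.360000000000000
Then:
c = -1.44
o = 0.77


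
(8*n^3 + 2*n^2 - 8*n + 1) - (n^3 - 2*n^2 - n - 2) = 7*n^3 + 4*n^2 - 7*n + 3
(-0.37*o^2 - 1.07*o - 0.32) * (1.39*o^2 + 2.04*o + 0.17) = -0.5143*o^4 - 2.2421*o^3 - 2.6905*o^2 - 0.8347*o - 0.0544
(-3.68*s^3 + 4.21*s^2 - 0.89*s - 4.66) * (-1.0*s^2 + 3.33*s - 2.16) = 3.68*s^5 - 16.4644*s^4 + 22.8581*s^3 - 7.3973*s^2 - 13.5954*s + 10.0656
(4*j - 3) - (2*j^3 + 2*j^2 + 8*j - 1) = -2*j^3 - 2*j^2 - 4*j - 2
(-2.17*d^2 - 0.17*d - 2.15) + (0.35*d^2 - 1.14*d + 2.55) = -1.82*d^2 - 1.31*d + 0.4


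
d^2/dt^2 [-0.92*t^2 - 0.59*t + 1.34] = -1.84000000000000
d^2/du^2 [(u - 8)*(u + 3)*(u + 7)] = 6*u + 4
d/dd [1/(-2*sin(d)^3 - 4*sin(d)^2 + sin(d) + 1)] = (6*sin(d)^2 + 8*sin(d) - 1)*cos(d)/(2*sin(d)^3 + 4*sin(d)^2 - sin(d) - 1)^2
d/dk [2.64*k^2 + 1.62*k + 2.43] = 5.28*k + 1.62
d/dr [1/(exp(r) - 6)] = -exp(r)/(exp(r) - 6)^2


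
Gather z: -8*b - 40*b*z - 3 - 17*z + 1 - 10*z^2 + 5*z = -8*b - 10*z^2 + z*(-40*b - 12) - 2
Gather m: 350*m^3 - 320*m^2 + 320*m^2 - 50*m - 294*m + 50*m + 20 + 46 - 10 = 350*m^3 - 294*m + 56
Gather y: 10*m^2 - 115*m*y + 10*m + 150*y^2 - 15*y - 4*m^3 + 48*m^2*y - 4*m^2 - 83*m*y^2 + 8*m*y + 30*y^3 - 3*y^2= -4*m^3 + 6*m^2 + 10*m + 30*y^3 + y^2*(147 - 83*m) + y*(48*m^2 - 107*m - 15)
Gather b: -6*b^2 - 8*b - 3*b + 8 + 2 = -6*b^2 - 11*b + 10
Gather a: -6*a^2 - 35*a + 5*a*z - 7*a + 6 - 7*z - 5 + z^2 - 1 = -6*a^2 + a*(5*z - 42) + z^2 - 7*z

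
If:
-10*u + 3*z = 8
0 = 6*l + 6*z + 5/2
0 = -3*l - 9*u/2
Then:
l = 111/44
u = -37/22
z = -97/33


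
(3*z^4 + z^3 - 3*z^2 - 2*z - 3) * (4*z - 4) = 12*z^5 - 8*z^4 - 16*z^3 + 4*z^2 - 4*z + 12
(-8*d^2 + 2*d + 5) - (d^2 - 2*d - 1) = -9*d^2 + 4*d + 6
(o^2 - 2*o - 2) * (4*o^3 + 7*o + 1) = 4*o^5 - 8*o^4 - o^3 - 13*o^2 - 16*o - 2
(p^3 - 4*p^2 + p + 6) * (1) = p^3 - 4*p^2 + p + 6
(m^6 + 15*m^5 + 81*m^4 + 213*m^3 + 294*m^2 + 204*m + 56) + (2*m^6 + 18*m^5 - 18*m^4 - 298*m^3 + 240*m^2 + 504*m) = 3*m^6 + 33*m^5 + 63*m^4 - 85*m^3 + 534*m^2 + 708*m + 56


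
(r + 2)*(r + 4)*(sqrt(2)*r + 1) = sqrt(2)*r^3 + r^2 + 6*sqrt(2)*r^2 + 6*r + 8*sqrt(2)*r + 8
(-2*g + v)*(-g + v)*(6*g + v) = 12*g^3 - 16*g^2*v + 3*g*v^2 + v^3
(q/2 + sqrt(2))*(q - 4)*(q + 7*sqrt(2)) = q^3/2 - 2*q^2 + 9*sqrt(2)*q^2/2 - 18*sqrt(2)*q + 14*q - 56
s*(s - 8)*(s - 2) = s^3 - 10*s^2 + 16*s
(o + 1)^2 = o^2 + 2*o + 1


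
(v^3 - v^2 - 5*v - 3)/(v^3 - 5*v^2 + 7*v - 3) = (v^2 + 2*v + 1)/(v^2 - 2*v + 1)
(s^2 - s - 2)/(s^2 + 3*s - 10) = (s + 1)/(s + 5)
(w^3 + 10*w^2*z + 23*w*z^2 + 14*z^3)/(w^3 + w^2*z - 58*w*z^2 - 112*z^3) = (-w - z)/(-w + 8*z)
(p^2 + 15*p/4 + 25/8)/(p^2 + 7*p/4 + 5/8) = (2*p + 5)/(2*p + 1)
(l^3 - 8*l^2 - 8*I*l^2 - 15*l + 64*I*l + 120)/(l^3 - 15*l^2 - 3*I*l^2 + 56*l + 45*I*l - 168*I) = (l - 5*I)/(l - 7)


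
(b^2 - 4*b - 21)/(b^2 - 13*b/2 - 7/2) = 2*(b + 3)/(2*b + 1)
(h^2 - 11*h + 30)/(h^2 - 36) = (h - 5)/(h + 6)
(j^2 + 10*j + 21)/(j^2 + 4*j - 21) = (j + 3)/(j - 3)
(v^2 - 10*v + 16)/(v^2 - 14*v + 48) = (v - 2)/(v - 6)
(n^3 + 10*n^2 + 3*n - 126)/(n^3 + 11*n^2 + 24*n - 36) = (n^2 + 4*n - 21)/(n^2 + 5*n - 6)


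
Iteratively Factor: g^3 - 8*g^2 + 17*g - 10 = (g - 5)*(g^2 - 3*g + 2) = (g - 5)*(g - 2)*(g - 1)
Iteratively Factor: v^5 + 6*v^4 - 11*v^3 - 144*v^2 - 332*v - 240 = (v + 2)*(v^4 + 4*v^3 - 19*v^2 - 106*v - 120) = (v - 5)*(v + 2)*(v^3 + 9*v^2 + 26*v + 24) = (v - 5)*(v + 2)*(v + 4)*(v^2 + 5*v + 6) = (v - 5)*(v + 2)*(v + 3)*(v + 4)*(v + 2)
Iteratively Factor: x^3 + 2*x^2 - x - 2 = (x + 2)*(x^2 - 1) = (x - 1)*(x + 2)*(x + 1)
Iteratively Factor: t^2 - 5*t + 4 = (t - 1)*(t - 4)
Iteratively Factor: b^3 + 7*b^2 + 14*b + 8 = (b + 1)*(b^2 + 6*b + 8) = (b + 1)*(b + 2)*(b + 4)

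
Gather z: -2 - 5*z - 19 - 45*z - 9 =-50*z - 30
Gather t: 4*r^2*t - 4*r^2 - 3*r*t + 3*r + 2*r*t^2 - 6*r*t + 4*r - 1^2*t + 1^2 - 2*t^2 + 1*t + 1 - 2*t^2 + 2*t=-4*r^2 + 7*r + t^2*(2*r - 4) + t*(4*r^2 - 9*r + 2) + 2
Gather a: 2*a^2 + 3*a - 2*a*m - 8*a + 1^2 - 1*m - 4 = 2*a^2 + a*(-2*m - 5) - m - 3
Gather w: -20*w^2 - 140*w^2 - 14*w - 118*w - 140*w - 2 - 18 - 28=-160*w^2 - 272*w - 48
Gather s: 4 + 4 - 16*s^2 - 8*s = -16*s^2 - 8*s + 8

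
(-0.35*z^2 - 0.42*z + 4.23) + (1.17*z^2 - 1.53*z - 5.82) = 0.82*z^2 - 1.95*z - 1.59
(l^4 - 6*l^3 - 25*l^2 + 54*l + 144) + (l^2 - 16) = l^4 - 6*l^3 - 24*l^2 + 54*l + 128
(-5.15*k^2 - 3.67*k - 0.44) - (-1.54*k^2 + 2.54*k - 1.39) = -3.61*k^2 - 6.21*k + 0.95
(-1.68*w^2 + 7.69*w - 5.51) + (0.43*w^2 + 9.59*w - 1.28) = -1.25*w^2 + 17.28*w - 6.79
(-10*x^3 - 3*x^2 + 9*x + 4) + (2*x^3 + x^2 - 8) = -8*x^3 - 2*x^2 + 9*x - 4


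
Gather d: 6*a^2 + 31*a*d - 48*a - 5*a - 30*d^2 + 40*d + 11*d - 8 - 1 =6*a^2 - 53*a - 30*d^2 + d*(31*a + 51) - 9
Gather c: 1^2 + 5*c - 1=5*c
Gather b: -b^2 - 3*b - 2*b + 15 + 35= -b^2 - 5*b + 50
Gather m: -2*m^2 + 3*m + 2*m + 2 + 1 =-2*m^2 + 5*m + 3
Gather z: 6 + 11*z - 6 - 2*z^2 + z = -2*z^2 + 12*z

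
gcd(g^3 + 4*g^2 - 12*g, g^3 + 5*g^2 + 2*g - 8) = 1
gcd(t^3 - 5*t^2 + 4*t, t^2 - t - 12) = t - 4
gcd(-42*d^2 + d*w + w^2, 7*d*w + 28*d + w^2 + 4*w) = 7*d + w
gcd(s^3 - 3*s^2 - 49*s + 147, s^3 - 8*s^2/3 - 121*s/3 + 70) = s - 7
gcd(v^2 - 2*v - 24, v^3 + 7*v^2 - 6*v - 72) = v + 4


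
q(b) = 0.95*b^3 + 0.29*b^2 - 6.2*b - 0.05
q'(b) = 2.85*b^2 + 0.58*b - 6.2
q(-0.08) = 0.45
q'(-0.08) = -6.23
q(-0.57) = 3.40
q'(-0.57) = -5.60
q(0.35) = -2.14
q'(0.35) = -5.65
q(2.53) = 1.50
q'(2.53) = 13.51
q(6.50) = 232.80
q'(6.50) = 117.98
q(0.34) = -2.09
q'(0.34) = -5.67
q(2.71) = 4.19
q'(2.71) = 16.30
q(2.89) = 7.38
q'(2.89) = 19.28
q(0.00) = -0.05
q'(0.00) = -6.20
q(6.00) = 178.39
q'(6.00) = 99.88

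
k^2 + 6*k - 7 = (k - 1)*(k + 7)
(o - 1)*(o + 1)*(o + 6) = o^3 + 6*o^2 - o - 6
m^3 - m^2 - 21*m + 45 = (m - 3)^2*(m + 5)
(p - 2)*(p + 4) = p^2 + 2*p - 8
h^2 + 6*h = h*(h + 6)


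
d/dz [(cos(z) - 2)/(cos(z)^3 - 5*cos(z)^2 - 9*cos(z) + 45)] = (43*cos(z) - 11*cos(2*z) + cos(3*z) - 65)*sin(z)/(2*(cos(z)^3 - 5*cos(z)^2 - 9*cos(z) + 45)^2)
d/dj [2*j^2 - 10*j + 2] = 4*j - 10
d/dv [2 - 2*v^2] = -4*v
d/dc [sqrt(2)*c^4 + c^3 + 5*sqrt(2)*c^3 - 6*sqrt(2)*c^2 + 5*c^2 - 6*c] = 4*sqrt(2)*c^3 + 3*c^2 + 15*sqrt(2)*c^2 - 12*sqrt(2)*c + 10*c - 6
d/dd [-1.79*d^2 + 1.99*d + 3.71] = 1.99 - 3.58*d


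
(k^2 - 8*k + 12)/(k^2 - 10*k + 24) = (k - 2)/(k - 4)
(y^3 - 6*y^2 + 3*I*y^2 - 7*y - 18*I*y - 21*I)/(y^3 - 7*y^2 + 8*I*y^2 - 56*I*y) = (y^2 + y*(1 + 3*I) + 3*I)/(y*(y + 8*I))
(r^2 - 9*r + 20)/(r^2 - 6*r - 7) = (-r^2 + 9*r - 20)/(-r^2 + 6*r + 7)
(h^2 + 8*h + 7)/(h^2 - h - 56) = (h + 1)/(h - 8)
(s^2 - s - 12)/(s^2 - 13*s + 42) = (s^2 - s - 12)/(s^2 - 13*s + 42)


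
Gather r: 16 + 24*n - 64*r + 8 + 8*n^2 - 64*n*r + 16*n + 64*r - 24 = 8*n^2 - 64*n*r + 40*n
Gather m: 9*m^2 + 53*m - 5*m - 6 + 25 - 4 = 9*m^2 + 48*m + 15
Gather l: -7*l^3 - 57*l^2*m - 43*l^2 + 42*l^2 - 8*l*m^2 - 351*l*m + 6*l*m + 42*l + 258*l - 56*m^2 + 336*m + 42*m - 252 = -7*l^3 + l^2*(-57*m - 1) + l*(-8*m^2 - 345*m + 300) - 56*m^2 + 378*m - 252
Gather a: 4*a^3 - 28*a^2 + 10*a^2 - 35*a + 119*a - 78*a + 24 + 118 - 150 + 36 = 4*a^3 - 18*a^2 + 6*a + 28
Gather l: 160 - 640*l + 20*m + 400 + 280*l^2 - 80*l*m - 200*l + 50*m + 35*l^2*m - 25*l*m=l^2*(35*m + 280) + l*(-105*m - 840) + 70*m + 560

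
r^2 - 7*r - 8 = (r - 8)*(r + 1)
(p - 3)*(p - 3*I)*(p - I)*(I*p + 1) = I*p^4 + 5*p^3 - 3*I*p^3 - 15*p^2 - 7*I*p^2 - 3*p + 21*I*p + 9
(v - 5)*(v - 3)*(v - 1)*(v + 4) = v^4 - 5*v^3 - 13*v^2 + 77*v - 60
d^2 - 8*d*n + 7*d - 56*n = (d + 7)*(d - 8*n)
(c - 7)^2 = c^2 - 14*c + 49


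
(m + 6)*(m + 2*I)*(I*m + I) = I*m^3 - 2*m^2 + 7*I*m^2 - 14*m + 6*I*m - 12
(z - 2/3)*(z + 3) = z^2 + 7*z/3 - 2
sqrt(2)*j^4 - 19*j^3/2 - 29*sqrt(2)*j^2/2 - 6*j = j*(j - 6*sqrt(2))*(j + sqrt(2))*(sqrt(2)*j + 1/2)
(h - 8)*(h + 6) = h^2 - 2*h - 48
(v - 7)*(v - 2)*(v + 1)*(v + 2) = v^4 - 6*v^3 - 11*v^2 + 24*v + 28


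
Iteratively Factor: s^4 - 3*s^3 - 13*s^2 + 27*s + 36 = (s - 4)*(s^3 + s^2 - 9*s - 9) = (s - 4)*(s + 1)*(s^2 - 9) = (s - 4)*(s - 3)*(s + 1)*(s + 3)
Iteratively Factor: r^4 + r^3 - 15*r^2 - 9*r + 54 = (r + 3)*(r^3 - 2*r^2 - 9*r + 18) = (r - 3)*(r + 3)*(r^2 + r - 6) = (r - 3)*(r - 2)*(r + 3)*(r + 3)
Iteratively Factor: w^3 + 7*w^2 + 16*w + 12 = (w + 3)*(w^2 + 4*w + 4) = (w + 2)*(w + 3)*(w + 2)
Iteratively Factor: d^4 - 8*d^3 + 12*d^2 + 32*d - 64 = (d - 4)*(d^3 - 4*d^2 - 4*d + 16) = (d - 4)*(d - 2)*(d^2 - 2*d - 8) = (d - 4)^2*(d - 2)*(d + 2)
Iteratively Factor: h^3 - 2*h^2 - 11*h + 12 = (h - 4)*(h^2 + 2*h - 3) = (h - 4)*(h + 3)*(h - 1)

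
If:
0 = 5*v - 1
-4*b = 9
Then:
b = -9/4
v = 1/5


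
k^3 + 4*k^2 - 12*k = k*(k - 2)*(k + 6)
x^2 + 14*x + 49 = (x + 7)^2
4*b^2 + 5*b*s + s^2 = (b + s)*(4*b + s)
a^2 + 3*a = a*(a + 3)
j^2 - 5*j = j*(j - 5)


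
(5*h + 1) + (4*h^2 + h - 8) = 4*h^2 + 6*h - 7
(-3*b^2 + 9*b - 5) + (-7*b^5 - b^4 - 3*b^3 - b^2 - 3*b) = -7*b^5 - b^4 - 3*b^3 - 4*b^2 + 6*b - 5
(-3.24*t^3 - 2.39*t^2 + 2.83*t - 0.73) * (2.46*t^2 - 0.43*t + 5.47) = -7.9704*t^5 - 4.4862*t^4 - 9.7333*t^3 - 16.086*t^2 + 15.794*t - 3.9931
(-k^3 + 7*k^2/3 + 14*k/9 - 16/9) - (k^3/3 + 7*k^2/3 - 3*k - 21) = -4*k^3/3 + 41*k/9 + 173/9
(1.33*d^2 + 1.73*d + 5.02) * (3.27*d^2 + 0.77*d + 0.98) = 4.3491*d^4 + 6.6812*d^3 + 19.0509*d^2 + 5.5608*d + 4.9196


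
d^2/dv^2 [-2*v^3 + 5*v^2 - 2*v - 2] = 10 - 12*v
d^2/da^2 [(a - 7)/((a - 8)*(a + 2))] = 2*(a^3 - 21*a^2 + 174*a - 460)/(a^6 - 18*a^5 + 60*a^4 + 360*a^3 - 960*a^2 - 4608*a - 4096)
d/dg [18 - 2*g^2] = -4*g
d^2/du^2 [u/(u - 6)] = 12/(u - 6)^3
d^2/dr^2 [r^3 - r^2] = 6*r - 2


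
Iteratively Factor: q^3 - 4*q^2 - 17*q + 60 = (q + 4)*(q^2 - 8*q + 15) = (q - 3)*(q + 4)*(q - 5)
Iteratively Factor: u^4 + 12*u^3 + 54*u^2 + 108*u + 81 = (u + 3)*(u^3 + 9*u^2 + 27*u + 27) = (u + 3)^2*(u^2 + 6*u + 9) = (u + 3)^3*(u + 3)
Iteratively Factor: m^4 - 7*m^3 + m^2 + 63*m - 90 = (m + 3)*(m^3 - 10*m^2 + 31*m - 30) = (m - 3)*(m + 3)*(m^2 - 7*m + 10) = (m - 3)*(m - 2)*(m + 3)*(m - 5)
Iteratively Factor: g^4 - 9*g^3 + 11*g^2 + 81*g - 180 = (g - 5)*(g^3 - 4*g^2 - 9*g + 36) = (g - 5)*(g - 4)*(g^2 - 9) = (g - 5)*(g - 4)*(g + 3)*(g - 3)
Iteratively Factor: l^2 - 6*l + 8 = (l - 2)*(l - 4)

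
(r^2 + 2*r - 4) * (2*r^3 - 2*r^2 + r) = 2*r^5 + 2*r^4 - 11*r^3 + 10*r^2 - 4*r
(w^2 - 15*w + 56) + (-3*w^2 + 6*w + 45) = -2*w^2 - 9*w + 101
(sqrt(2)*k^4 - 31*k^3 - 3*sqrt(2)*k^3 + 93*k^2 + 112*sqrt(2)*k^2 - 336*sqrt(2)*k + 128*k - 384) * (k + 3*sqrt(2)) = sqrt(2)*k^5 - 25*k^4 - 3*sqrt(2)*k^4 + 19*sqrt(2)*k^3 + 75*k^3 - 57*sqrt(2)*k^2 + 800*k^2 - 2400*k + 384*sqrt(2)*k - 1152*sqrt(2)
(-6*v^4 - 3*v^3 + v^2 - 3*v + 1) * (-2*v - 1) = 12*v^5 + 12*v^4 + v^3 + 5*v^2 + v - 1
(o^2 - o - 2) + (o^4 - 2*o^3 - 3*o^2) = o^4 - 2*o^3 - 2*o^2 - o - 2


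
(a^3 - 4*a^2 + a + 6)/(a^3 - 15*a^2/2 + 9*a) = 2*(a^3 - 4*a^2 + a + 6)/(a*(2*a^2 - 15*a + 18))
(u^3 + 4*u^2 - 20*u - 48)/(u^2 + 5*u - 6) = (u^2 - 2*u - 8)/(u - 1)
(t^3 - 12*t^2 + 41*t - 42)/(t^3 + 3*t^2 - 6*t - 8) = (t^2 - 10*t + 21)/(t^2 + 5*t + 4)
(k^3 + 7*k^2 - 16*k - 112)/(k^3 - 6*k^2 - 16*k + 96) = (k + 7)/(k - 6)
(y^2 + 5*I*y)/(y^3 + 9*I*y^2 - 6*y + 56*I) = y*(y + 5*I)/(y^3 + 9*I*y^2 - 6*y + 56*I)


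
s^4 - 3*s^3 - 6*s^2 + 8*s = s*(s - 4)*(s - 1)*(s + 2)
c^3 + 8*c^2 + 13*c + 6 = (c + 1)^2*(c + 6)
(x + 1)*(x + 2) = x^2 + 3*x + 2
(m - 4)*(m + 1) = m^2 - 3*m - 4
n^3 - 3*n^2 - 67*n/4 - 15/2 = (n - 6)*(n + 1/2)*(n + 5/2)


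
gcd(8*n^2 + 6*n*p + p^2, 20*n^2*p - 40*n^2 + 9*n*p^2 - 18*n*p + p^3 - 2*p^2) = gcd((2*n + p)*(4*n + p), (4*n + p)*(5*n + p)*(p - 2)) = 4*n + p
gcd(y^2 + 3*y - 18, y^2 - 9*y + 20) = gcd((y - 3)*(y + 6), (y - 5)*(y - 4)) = 1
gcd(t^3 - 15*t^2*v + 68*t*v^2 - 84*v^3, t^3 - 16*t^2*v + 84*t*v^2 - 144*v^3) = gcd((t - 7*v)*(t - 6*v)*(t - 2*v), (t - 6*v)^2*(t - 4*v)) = t - 6*v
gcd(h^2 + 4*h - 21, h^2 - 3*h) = h - 3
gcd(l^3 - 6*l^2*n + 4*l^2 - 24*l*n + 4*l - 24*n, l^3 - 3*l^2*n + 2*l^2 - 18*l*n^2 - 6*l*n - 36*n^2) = l^2 - 6*l*n + 2*l - 12*n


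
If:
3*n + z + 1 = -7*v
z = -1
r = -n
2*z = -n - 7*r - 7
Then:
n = 5/6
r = -5/6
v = -5/14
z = -1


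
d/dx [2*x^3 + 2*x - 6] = 6*x^2 + 2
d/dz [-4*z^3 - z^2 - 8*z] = -12*z^2 - 2*z - 8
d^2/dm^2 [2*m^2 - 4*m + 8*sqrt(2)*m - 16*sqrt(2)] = 4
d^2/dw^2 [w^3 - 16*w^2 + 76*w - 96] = 6*w - 32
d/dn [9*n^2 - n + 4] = 18*n - 1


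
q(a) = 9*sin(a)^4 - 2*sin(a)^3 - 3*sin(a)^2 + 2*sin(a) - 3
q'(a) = 36*sin(a)^3*cos(a) - 6*sin(a)^2*cos(a) - 6*sin(a)*cos(a) + 2*cos(a)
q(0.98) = -0.27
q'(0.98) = 7.52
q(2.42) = -1.85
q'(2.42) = -4.35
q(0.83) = -1.29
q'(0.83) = 5.92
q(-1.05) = -0.59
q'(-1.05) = -10.35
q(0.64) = -2.16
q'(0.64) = 3.16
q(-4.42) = 1.97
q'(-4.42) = -6.45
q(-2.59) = -3.91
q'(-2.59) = 1.43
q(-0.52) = -3.94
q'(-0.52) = -0.80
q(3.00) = -2.78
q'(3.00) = -1.12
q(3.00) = -2.78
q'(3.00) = -1.12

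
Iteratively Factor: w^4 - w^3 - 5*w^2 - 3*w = (w)*(w^3 - w^2 - 5*w - 3) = w*(w - 3)*(w^2 + 2*w + 1) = w*(w - 3)*(w + 1)*(w + 1)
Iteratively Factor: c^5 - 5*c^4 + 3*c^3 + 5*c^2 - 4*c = (c - 4)*(c^4 - c^3 - c^2 + c) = (c - 4)*(c - 1)*(c^3 - c) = (c - 4)*(c - 1)^2*(c^2 + c) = (c - 4)*(c - 1)^2*(c + 1)*(c)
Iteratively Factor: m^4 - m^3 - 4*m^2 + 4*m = (m - 1)*(m^3 - 4*m) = (m - 2)*(m - 1)*(m^2 + 2*m) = (m - 2)*(m - 1)*(m + 2)*(m)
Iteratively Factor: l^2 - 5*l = (l - 5)*(l)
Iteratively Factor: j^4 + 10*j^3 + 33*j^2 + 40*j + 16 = (j + 4)*(j^3 + 6*j^2 + 9*j + 4) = (j + 1)*(j + 4)*(j^2 + 5*j + 4) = (j + 1)*(j + 4)^2*(j + 1)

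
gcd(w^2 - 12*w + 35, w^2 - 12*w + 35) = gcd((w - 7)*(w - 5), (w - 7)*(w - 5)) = w^2 - 12*w + 35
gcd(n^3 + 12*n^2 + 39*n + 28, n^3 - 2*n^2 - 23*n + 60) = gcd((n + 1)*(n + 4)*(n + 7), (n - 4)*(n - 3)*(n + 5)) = 1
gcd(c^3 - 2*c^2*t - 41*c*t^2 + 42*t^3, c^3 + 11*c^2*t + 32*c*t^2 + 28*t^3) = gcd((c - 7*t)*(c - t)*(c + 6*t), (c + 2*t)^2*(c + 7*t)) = 1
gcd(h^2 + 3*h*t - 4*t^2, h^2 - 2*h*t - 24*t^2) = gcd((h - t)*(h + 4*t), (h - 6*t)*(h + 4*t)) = h + 4*t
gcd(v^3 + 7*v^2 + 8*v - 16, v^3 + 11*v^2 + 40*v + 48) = v^2 + 8*v + 16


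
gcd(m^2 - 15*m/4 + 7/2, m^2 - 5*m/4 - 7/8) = m - 7/4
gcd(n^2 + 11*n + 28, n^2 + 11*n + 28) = n^2 + 11*n + 28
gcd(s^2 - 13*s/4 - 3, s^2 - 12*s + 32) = s - 4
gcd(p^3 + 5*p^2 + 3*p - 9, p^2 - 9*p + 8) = p - 1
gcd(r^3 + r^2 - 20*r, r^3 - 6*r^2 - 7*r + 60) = r - 4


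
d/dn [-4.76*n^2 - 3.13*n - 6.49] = -9.52*n - 3.13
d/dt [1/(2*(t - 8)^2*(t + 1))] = -(t/2 + 1/2)*(3*t - 6)/((t - 8)^3*(t + 1)^3)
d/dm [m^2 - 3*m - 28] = 2*m - 3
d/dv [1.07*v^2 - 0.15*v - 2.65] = 2.14*v - 0.15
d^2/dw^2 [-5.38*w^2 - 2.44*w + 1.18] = -10.7600000000000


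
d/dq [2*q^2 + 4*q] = 4*q + 4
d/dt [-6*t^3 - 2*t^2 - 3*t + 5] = -18*t^2 - 4*t - 3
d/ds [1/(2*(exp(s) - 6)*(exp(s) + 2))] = (2 - exp(s))*exp(s)/(exp(4*s) - 8*exp(3*s) - 8*exp(2*s) + 96*exp(s) + 144)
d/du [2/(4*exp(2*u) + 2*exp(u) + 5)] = (-16*exp(u) - 4)*exp(u)/(4*exp(2*u) + 2*exp(u) + 5)^2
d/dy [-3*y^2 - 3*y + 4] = -6*y - 3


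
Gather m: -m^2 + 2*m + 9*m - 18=-m^2 + 11*m - 18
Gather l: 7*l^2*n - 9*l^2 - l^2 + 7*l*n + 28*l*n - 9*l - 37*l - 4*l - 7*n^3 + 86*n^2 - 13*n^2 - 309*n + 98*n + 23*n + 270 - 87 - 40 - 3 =l^2*(7*n - 10) + l*(35*n - 50) - 7*n^3 + 73*n^2 - 188*n + 140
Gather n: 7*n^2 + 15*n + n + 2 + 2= 7*n^2 + 16*n + 4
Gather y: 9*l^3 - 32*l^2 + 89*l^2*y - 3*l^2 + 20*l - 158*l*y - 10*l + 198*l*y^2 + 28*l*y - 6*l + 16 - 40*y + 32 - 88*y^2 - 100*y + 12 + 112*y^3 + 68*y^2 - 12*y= 9*l^3 - 35*l^2 + 4*l + 112*y^3 + y^2*(198*l - 20) + y*(89*l^2 - 130*l - 152) + 60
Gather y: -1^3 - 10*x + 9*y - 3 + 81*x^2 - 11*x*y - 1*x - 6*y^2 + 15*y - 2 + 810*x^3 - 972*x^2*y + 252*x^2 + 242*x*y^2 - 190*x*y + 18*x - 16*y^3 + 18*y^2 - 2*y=810*x^3 + 333*x^2 + 7*x - 16*y^3 + y^2*(242*x + 12) + y*(-972*x^2 - 201*x + 22) - 6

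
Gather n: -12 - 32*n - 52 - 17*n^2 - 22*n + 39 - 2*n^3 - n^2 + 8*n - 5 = -2*n^3 - 18*n^2 - 46*n - 30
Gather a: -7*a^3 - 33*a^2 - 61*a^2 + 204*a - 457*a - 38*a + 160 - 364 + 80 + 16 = -7*a^3 - 94*a^2 - 291*a - 108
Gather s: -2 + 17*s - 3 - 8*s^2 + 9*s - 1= -8*s^2 + 26*s - 6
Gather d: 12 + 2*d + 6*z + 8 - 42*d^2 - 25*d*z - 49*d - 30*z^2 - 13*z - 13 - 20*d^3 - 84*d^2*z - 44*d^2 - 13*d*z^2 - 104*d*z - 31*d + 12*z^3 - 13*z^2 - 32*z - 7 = -20*d^3 + d^2*(-84*z - 86) + d*(-13*z^2 - 129*z - 78) + 12*z^3 - 43*z^2 - 39*z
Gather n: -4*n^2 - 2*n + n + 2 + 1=-4*n^2 - n + 3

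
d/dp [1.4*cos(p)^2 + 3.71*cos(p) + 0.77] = -(2.8*cos(p) + 3.71)*sin(p)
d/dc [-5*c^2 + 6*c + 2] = 6 - 10*c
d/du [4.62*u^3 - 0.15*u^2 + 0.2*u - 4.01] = 13.86*u^2 - 0.3*u + 0.2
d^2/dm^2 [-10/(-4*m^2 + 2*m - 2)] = 10*(-4*m^2 + 2*m + (4*m - 1)^2 - 2)/(2*m^2 - m + 1)^3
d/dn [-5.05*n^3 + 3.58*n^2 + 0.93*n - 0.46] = -15.15*n^2 + 7.16*n + 0.93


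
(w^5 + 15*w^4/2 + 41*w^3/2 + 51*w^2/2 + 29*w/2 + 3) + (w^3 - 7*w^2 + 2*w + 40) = w^5 + 15*w^4/2 + 43*w^3/2 + 37*w^2/2 + 33*w/2 + 43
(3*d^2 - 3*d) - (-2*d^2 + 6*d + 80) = 5*d^2 - 9*d - 80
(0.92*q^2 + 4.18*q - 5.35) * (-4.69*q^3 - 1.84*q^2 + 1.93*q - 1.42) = -4.3148*q^5 - 21.297*q^4 + 19.1759*q^3 + 16.605*q^2 - 16.2611*q + 7.597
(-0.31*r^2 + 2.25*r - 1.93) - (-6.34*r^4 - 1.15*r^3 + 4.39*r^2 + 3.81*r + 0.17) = 6.34*r^4 + 1.15*r^3 - 4.7*r^2 - 1.56*r - 2.1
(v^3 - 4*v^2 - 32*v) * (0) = 0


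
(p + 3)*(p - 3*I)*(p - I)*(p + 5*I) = p^4 + 3*p^3 + I*p^3 + 17*p^2 + 3*I*p^2 + 51*p - 15*I*p - 45*I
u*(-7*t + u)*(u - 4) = -7*t*u^2 + 28*t*u + u^3 - 4*u^2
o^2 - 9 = (o - 3)*(o + 3)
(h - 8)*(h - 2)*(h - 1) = h^3 - 11*h^2 + 26*h - 16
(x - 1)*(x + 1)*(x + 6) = x^3 + 6*x^2 - x - 6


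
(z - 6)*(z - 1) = z^2 - 7*z + 6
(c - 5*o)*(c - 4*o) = c^2 - 9*c*o + 20*o^2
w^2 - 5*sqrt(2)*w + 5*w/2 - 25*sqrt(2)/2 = (w + 5/2)*(w - 5*sqrt(2))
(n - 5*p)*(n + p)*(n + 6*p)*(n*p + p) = n^4*p + 2*n^3*p^2 + n^3*p - 29*n^2*p^3 + 2*n^2*p^2 - 30*n*p^4 - 29*n*p^3 - 30*p^4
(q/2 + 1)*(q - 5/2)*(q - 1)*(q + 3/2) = q^4/2 - 27*q^2/8 - 7*q/8 + 15/4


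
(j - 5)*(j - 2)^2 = j^3 - 9*j^2 + 24*j - 20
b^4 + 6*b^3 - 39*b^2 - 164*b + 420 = (b - 5)*(b - 2)*(b + 6)*(b + 7)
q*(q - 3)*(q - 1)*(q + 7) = q^4 + 3*q^3 - 25*q^2 + 21*q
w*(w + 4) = w^2 + 4*w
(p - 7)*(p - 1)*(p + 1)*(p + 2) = p^4 - 5*p^3 - 15*p^2 + 5*p + 14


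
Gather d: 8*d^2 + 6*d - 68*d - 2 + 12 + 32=8*d^2 - 62*d + 42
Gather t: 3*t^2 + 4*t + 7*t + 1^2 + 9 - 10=3*t^2 + 11*t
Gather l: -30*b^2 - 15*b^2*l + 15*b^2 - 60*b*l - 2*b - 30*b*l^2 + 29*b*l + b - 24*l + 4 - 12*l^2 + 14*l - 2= -15*b^2 - b + l^2*(-30*b - 12) + l*(-15*b^2 - 31*b - 10) + 2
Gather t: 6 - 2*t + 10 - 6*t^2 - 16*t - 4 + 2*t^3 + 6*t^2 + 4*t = 2*t^3 - 14*t + 12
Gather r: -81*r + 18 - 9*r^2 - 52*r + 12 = -9*r^2 - 133*r + 30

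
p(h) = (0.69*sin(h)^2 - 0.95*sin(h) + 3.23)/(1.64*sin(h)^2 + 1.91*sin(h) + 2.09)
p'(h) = (-3.28*sin(h)*cos(h) - 1.91*cos(h))*(0.69*sin(h)^2 - 0.95*sin(h) + 3.23)/(1.64*sin(h)^2 + 1.91*sin(h) + 2.09)^2 + (1.38*sin(h)*cos(h) - 0.95*cos(h))/(1.64*sin(h)^2 + 1.91*sin(h) + 2.09)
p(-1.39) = 2.69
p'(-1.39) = 0.12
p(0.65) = 0.76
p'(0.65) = -0.63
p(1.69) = 0.53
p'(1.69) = 0.05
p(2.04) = 0.58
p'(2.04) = 0.22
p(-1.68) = 2.68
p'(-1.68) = -0.08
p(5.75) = 2.52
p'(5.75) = -1.26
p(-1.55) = 2.68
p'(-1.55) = 0.02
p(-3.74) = 0.79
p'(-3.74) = 0.70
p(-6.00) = 1.10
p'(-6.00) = -1.28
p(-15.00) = 2.69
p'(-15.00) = 0.62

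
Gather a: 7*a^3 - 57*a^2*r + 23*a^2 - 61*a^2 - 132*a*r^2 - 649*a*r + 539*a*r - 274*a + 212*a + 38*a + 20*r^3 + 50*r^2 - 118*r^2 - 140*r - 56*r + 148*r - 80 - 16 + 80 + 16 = 7*a^3 + a^2*(-57*r - 38) + a*(-132*r^2 - 110*r - 24) + 20*r^3 - 68*r^2 - 48*r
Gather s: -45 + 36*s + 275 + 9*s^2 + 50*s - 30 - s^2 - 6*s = 8*s^2 + 80*s + 200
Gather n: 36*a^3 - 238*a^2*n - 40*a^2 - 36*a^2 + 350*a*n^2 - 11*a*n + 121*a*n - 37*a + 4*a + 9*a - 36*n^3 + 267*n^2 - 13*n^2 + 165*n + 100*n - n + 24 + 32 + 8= 36*a^3 - 76*a^2 - 24*a - 36*n^3 + n^2*(350*a + 254) + n*(-238*a^2 + 110*a + 264) + 64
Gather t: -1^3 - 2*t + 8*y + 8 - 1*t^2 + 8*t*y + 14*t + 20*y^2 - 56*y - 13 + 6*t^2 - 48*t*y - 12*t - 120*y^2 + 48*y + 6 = 5*t^2 - 40*t*y - 100*y^2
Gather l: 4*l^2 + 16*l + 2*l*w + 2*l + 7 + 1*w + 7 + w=4*l^2 + l*(2*w + 18) + 2*w + 14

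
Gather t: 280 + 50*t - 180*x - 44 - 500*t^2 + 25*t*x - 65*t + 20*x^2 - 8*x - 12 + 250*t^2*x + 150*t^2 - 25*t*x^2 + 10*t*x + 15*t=t^2*(250*x - 350) + t*(-25*x^2 + 35*x) + 20*x^2 - 188*x + 224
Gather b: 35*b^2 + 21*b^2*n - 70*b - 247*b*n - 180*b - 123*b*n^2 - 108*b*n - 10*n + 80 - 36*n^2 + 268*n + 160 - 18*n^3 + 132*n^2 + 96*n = b^2*(21*n + 35) + b*(-123*n^2 - 355*n - 250) - 18*n^3 + 96*n^2 + 354*n + 240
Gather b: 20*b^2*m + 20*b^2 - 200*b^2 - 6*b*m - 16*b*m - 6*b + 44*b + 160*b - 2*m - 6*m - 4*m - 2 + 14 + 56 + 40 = b^2*(20*m - 180) + b*(198 - 22*m) - 12*m + 108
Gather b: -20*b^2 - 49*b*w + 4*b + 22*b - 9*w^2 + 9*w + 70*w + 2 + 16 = -20*b^2 + b*(26 - 49*w) - 9*w^2 + 79*w + 18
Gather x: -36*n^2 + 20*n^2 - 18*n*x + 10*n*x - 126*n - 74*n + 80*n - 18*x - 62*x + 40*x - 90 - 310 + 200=-16*n^2 - 120*n + x*(-8*n - 40) - 200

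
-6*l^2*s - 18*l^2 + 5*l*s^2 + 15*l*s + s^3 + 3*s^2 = (-l + s)*(6*l + s)*(s + 3)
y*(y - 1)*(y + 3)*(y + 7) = y^4 + 9*y^3 + 11*y^2 - 21*y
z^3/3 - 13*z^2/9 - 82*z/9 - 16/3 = (z/3 + 1)*(z - 8)*(z + 2/3)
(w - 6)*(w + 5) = w^2 - w - 30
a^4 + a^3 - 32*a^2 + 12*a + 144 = (a - 4)*(a - 3)*(a + 2)*(a + 6)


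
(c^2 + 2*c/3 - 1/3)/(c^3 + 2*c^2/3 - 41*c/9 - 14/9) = 3*(3*c^2 + 2*c - 1)/(9*c^3 + 6*c^2 - 41*c - 14)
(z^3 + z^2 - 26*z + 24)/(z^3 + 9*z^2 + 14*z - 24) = (z - 4)/(z + 4)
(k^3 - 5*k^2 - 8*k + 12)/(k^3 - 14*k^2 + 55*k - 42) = (k + 2)/(k - 7)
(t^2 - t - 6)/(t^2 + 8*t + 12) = (t - 3)/(t + 6)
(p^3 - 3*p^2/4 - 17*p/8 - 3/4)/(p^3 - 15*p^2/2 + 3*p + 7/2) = (4*p^2 - 5*p - 6)/(4*(p^2 - 8*p + 7))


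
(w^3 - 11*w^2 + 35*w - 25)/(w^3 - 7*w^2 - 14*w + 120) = (w^2 - 6*w + 5)/(w^2 - 2*w - 24)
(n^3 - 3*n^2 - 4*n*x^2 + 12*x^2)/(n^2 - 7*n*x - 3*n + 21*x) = (-n^2 + 4*x^2)/(-n + 7*x)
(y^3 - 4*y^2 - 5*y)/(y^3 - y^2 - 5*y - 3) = y*(y - 5)/(y^2 - 2*y - 3)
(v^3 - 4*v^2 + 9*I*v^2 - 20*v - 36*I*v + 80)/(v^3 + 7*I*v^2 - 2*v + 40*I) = (v - 4)/(v - 2*I)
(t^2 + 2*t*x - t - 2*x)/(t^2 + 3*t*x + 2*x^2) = (t - 1)/(t + x)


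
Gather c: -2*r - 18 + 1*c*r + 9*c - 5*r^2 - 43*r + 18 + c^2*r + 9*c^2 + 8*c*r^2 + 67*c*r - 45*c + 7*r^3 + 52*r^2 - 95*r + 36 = c^2*(r + 9) + c*(8*r^2 + 68*r - 36) + 7*r^3 + 47*r^2 - 140*r + 36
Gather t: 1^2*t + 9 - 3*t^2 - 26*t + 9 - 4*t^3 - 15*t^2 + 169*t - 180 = -4*t^3 - 18*t^2 + 144*t - 162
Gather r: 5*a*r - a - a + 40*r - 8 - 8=-2*a + r*(5*a + 40) - 16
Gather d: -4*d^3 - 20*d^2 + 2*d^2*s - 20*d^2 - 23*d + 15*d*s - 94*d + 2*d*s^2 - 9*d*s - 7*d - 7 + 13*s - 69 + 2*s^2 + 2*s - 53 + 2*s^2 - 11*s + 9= -4*d^3 + d^2*(2*s - 40) + d*(2*s^2 + 6*s - 124) + 4*s^2 + 4*s - 120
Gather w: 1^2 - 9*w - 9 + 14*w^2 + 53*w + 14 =14*w^2 + 44*w + 6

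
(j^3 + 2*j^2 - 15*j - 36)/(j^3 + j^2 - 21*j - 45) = (j - 4)/(j - 5)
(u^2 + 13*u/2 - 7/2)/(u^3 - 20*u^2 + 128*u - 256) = (2*u^2 + 13*u - 7)/(2*(u^3 - 20*u^2 + 128*u - 256))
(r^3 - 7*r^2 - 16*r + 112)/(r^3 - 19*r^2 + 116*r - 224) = (r + 4)/(r - 8)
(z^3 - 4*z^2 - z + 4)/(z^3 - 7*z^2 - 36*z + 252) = (z^3 - 4*z^2 - z + 4)/(z^3 - 7*z^2 - 36*z + 252)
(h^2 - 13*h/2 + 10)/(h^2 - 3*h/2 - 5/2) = (h - 4)/(h + 1)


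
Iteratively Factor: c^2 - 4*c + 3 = (c - 1)*(c - 3)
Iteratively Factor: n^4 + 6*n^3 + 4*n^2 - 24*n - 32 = (n + 4)*(n^3 + 2*n^2 - 4*n - 8) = (n - 2)*(n + 4)*(n^2 + 4*n + 4) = (n - 2)*(n + 2)*(n + 4)*(n + 2)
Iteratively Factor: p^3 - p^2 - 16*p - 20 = (p + 2)*(p^2 - 3*p - 10) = (p + 2)^2*(p - 5)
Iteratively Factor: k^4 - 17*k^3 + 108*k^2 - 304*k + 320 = (k - 4)*(k^3 - 13*k^2 + 56*k - 80) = (k - 4)^2*(k^2 - 9*k + 20) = (k - 5)*(k - 4)^2*(k - 4)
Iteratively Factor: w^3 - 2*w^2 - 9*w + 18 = (w + 3)*(w^2 - 5*w + 6) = (w - 3)*(w + 3)*(w - 2)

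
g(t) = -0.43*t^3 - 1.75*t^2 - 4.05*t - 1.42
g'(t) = -1.29*t^2 - 3.5*t - 4.05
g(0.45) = -3.64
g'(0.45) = -5.89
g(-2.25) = 3.73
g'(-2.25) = -2.71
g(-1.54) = 2.24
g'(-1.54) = -1.72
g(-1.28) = 1.80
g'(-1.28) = -1.68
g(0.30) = -2.80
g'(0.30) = -5.22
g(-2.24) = 3.70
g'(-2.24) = -2.68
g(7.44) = -305.51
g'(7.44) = -101.50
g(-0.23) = -0.58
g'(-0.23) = -3.31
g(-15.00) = 1116.83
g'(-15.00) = -241.80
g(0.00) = -1.42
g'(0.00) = -4.05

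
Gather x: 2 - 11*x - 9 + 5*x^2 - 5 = 5*x^2 - 11*x - 12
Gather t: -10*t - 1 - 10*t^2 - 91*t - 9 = -10*t^2 - 101*t - 10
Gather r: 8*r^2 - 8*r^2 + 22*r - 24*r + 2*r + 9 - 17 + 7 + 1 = 0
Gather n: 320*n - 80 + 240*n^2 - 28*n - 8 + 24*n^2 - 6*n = 264*n^2 + 286*n - 88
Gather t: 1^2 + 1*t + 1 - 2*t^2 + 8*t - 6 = -2*t^2 + 9*t - 4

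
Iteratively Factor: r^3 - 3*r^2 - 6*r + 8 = (r + 2)*(r^2 - 5*r + 4) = (r - 4)*(r + 2)*(r - 1)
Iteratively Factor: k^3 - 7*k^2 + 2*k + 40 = (k - 5)*(k^2 - 2*k - 8) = (k - 5)*(k - 4)*(k + 2)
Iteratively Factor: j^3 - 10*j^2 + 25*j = (j - 5)*(j^2 - 5*j) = (j - 5)^2*(j)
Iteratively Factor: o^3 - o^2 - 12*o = (o - 4)*(o^2 + 3*o) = (o - 4)*(o + 3)*(o)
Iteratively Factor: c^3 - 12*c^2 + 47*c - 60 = (c - 3)*(c^2 - 9*c + 20) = (c - 5)*(c - 3)*(c - 4)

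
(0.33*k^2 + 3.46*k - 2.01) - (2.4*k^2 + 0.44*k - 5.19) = -2.07*k^2 + 3.02*k + 3.18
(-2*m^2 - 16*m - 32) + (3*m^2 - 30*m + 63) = m^2 - 46*m + 31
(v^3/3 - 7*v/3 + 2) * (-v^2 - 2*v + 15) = -v^5/3 - 2*v^4/3 + 22*v^3/3 + 8*v^2/3 - 39*v + 30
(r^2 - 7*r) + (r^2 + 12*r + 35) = 2*r^2 + 5*r + 35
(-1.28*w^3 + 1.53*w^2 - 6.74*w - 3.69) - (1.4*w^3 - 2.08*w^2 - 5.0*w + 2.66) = -2.68*w^3 + 3.61*w^2 - 1.74*w - 6.35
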